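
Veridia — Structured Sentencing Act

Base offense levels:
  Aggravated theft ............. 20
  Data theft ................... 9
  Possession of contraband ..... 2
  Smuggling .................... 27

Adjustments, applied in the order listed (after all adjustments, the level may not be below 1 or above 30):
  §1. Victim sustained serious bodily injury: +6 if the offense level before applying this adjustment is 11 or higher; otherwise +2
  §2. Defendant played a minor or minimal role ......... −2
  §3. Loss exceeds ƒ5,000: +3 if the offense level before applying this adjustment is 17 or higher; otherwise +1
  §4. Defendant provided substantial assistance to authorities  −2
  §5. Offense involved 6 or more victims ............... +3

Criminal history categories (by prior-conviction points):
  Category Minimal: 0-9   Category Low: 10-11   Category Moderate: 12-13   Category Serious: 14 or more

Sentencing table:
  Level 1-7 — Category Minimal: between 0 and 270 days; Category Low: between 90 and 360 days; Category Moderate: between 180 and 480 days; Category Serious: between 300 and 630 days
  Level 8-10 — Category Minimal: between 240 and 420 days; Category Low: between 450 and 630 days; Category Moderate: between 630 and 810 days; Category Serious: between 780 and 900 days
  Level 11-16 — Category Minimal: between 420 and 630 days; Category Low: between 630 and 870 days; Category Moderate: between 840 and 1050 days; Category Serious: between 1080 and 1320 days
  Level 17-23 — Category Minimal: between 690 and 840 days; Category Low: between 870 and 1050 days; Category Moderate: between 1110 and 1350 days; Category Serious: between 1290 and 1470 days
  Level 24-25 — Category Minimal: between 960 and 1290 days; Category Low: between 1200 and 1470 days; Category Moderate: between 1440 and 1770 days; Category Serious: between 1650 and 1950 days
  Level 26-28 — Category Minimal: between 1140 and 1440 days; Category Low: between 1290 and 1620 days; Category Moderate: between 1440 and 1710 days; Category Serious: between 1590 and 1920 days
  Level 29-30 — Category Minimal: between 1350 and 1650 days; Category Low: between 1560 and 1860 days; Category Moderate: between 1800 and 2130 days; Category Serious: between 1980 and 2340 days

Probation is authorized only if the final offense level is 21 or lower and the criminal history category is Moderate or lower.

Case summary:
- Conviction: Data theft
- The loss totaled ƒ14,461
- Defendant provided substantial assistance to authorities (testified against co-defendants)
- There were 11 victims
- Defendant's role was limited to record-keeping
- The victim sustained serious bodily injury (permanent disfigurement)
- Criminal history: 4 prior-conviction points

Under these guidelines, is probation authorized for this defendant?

Yes

Base offense level for data theft: 9.
§1 applies (level before this adjustment is 9 < 11, so +2): 9 + 2 = 11.
§2 applies: 11 − 2 = 9.
§3 applies (level before this adjustment is 9 < 17, so +1): 9 + 1 = 10.
§4 applies: 10 − 2 = 8.
§5 applies: 8 + 3 = 11.
Final offense level: 11.
Criminal history: 4 prior points → Category Minimal (0-9).
Level 11 falls in the 11-16 band.
Grid: Level 11-16 × Category Minimal = 420-630 days.
Probation check: level 11 ≤ 21 and category Minimal ≤ Moderate → eligible.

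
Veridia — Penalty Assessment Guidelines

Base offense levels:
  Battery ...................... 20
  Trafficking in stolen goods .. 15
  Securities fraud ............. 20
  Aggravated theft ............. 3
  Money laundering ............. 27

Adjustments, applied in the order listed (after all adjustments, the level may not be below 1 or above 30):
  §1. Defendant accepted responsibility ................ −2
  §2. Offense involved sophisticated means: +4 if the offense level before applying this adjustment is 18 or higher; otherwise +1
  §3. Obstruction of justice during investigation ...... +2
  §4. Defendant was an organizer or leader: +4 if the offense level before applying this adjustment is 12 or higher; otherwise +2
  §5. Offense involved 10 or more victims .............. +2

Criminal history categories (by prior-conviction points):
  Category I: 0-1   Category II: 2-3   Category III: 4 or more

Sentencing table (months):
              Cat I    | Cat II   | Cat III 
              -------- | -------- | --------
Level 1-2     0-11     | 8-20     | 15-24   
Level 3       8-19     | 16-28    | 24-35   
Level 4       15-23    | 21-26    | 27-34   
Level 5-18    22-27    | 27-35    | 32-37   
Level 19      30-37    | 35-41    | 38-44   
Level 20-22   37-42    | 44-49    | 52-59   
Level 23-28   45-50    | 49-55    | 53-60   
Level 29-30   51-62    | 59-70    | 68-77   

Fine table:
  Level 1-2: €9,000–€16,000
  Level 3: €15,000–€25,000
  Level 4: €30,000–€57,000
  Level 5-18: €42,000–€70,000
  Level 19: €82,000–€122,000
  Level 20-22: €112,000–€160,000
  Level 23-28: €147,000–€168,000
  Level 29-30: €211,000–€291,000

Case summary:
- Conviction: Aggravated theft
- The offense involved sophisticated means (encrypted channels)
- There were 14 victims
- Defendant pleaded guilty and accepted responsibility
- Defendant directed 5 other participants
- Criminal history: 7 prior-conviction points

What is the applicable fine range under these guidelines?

Base offense level for aggravated theft: 3.
§1 applies: 3 − 2 = 1.
§2 applies (level before this adjustment is 1 < 18, so +1): 1 + 1 = 2.
§4 applies (level before this adjustment is 2 < 12, so +2): 2 + 2 = 4.
§5 applies: 4 + 2 = 6.
Final offense level: 6.
Level 6 falls in the 5-18 band.
Fine table: Level 5-18 → €42,000–€70,000.

€42,000–€70,000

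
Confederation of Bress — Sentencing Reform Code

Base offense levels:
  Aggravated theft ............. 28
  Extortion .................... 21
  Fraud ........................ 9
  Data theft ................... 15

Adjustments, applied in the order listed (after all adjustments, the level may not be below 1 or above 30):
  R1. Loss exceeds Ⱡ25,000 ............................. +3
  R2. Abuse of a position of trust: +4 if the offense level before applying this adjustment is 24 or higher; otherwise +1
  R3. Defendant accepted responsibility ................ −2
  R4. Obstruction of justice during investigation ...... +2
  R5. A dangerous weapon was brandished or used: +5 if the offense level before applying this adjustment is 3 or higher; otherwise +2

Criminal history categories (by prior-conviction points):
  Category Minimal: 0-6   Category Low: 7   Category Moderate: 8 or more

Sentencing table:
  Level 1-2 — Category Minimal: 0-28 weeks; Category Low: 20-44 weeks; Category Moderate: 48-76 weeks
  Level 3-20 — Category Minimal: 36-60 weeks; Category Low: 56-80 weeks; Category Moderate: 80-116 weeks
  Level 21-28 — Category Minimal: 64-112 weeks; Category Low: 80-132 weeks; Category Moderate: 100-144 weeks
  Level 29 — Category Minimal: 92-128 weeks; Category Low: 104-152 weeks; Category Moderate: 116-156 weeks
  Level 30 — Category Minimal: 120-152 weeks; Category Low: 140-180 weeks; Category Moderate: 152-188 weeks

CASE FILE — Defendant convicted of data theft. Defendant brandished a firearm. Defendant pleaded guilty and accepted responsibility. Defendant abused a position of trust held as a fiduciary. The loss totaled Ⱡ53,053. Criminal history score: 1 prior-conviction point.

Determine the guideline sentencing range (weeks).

Base offense level for data theft: 15.
R1 applies: 15 + 3 = 18.
R2 applies (level before this adjustment is 18 < 24, so +1): 18 + 1 = 19.
R3 applies: 19 − 2 = 17.
R5 applies (level before this adjustment is 17 ≥ 3, so +5): 17 + 5 = 22.
Final offense level: 22.
Criminal history: 1 prior point → Category Minimal (0-6).
Level 22 falls in the 21-28 band.
Grid: Level 21-28 × Category Minimal = 64-112 weeks.

64-112 weeks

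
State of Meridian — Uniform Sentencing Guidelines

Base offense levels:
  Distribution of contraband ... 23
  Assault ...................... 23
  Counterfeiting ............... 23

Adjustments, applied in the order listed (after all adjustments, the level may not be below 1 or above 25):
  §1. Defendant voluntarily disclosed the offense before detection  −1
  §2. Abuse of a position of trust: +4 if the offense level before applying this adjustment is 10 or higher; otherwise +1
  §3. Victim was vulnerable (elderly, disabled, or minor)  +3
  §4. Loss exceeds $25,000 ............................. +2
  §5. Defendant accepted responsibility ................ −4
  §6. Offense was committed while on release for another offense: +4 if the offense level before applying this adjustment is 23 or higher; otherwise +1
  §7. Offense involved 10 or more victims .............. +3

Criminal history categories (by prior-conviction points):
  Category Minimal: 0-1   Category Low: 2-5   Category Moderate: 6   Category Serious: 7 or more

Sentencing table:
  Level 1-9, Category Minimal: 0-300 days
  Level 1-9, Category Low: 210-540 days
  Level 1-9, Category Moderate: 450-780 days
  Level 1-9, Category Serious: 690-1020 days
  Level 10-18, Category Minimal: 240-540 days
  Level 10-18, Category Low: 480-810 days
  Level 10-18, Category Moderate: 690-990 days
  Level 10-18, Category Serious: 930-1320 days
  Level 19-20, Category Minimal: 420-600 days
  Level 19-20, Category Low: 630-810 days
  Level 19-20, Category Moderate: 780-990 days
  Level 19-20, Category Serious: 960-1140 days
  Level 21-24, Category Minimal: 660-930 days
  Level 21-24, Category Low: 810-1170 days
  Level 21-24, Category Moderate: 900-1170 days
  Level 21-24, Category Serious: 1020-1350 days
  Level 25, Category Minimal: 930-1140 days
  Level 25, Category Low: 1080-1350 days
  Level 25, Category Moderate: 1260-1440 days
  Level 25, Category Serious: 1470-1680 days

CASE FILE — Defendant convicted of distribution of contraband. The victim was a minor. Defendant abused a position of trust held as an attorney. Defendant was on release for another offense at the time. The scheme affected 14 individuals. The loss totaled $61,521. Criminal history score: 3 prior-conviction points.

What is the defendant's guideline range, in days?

1080-1350 days

Base offense level for distribution of contraband: 23.
§1 does not apply.
§2 applies (level before this adjustment is 23 ≥ 10, so +4): 23 + 4 = 27.
§3 applies: 27 + 3 = 30.
§4 applies: 30 + 2 = 32.
§5 does not apply.
§6 applies (level before this adjustment is 32 ≥ 23, so +4): 32 + 4 = 36.
§7 applies: 36 + 3 = 39.
Level 39 exceeds the maximum of 25; capped at 25.
Final offense level: 25.
Criminal history: 3 prior points → Category Low (2-5).
Level 25 falls in the 25 band.
Grid: Level 25 × Category Low = 1080-1350 days.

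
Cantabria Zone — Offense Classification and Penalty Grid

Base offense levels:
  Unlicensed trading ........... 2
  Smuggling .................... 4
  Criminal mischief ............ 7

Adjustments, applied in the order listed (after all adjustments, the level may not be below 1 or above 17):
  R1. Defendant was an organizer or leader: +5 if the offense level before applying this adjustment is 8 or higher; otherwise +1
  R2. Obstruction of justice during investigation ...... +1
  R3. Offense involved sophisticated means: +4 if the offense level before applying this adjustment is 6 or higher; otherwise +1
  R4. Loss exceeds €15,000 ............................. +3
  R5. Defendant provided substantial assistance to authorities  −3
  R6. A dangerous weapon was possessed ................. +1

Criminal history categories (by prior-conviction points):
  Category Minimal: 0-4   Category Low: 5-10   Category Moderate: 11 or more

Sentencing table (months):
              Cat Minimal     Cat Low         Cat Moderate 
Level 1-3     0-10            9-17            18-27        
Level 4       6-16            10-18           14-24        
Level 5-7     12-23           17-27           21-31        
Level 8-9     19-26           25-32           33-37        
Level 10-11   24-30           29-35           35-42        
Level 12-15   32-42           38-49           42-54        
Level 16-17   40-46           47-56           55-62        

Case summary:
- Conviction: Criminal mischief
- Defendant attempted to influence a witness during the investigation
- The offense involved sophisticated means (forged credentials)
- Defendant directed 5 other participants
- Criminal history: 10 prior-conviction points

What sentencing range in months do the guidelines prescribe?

38-49 months

Base offense level for criminal mischief: 7.
R1 applies (level before this adjustment is 7 < 8, so +1): 7 + 1 = 8.
R2 applies: 8 + 1 = 9.
R3 applies (level before this adjustment is 9 ≥ 6, so +4): 9 + 4 = 13.
R5 does not apply.
R6 does not apply.
Final offense level: 13.
Criminal history: 10 prior points → Category Low (5-10).
Level 13 falls in the 12-15 band.
Grid: Level 12-15 × Category Low = 38-49 months.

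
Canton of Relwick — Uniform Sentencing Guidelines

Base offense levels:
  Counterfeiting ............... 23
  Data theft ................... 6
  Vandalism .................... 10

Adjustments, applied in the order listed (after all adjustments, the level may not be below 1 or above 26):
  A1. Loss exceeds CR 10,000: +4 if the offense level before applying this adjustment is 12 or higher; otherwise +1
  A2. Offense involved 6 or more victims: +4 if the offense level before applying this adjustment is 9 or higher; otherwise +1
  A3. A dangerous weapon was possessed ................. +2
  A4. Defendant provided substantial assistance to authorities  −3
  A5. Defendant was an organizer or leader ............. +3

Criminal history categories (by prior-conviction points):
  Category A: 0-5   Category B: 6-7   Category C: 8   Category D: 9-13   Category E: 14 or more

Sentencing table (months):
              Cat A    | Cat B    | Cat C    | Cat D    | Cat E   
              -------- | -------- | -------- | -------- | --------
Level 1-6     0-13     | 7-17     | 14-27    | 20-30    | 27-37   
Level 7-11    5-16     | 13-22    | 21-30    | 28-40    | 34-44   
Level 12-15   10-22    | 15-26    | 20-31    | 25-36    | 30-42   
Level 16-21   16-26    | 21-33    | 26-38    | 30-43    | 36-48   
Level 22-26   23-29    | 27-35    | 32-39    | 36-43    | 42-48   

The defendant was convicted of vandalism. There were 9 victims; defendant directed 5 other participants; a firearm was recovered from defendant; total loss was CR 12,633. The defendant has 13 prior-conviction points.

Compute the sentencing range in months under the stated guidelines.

Base offense level for vandalism: 10.
A1 applies (level before this adjustment is 10 < 12, so +1): 10 + 1 = 11.
A2 applies (level before this adjustment is 11 ≥ 9, so +4): 11 + 4 = 15.
A3 applies: 15 + 2 = 17.
A4 does not apply.
A5 applies: 17 + 3 = 20.
Final offense level: 20.
Criminal history: 13 prior points → Category D (9-13).
Level 20 falls in the 16-21 band.
Grid: Level 16-21 × Category D = 30-43 months.

30-43 months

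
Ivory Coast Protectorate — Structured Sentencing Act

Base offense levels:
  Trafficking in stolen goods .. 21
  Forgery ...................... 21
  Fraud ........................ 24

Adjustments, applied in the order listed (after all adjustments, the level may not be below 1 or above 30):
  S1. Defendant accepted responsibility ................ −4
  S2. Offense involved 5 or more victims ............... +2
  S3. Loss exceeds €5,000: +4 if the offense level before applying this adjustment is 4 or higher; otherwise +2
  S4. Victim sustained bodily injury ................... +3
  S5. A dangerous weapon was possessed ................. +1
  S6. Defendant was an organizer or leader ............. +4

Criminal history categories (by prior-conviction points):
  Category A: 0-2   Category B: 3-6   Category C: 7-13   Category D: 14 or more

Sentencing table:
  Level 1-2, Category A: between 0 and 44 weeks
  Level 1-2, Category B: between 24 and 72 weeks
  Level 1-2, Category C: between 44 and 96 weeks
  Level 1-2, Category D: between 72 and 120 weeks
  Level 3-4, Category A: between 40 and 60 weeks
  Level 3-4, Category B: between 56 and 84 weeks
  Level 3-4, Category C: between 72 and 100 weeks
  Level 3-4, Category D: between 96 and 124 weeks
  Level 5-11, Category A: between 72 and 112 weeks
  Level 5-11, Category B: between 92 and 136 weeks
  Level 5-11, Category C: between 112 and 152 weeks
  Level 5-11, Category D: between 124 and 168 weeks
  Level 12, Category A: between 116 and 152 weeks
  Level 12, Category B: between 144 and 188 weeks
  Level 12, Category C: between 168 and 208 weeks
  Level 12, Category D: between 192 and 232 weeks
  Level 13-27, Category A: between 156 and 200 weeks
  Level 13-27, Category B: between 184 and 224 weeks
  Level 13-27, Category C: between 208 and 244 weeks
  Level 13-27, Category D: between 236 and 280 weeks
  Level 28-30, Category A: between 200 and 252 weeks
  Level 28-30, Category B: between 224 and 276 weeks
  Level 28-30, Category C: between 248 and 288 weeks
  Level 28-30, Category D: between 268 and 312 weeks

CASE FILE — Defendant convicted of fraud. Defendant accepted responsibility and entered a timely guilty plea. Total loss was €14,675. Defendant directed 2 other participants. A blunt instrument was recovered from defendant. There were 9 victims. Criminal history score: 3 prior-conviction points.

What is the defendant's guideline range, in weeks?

224-276 weeks

Base offense level for fraud: 24.
S1 applies: 24 − 4 = 20.
S2 applies: 20 + 2 = 22.
S3 applies (level before this adjustment is 22 ≥ 4, so +4): 22 + 4 = 26.
S4 does not apply.
S5 applies: 26 + 1 = 27.
S6 applies: 27 + 4 = 31.
Level 31 exceeds the maximum of 30; capped at 30.
Final offense level: 30.
Criminal history: 3 prior points → Category B (3-6).
Level 30 falls in the 28-30 band.
Grid: Level 28-30 × Category B = 224-276 weeks.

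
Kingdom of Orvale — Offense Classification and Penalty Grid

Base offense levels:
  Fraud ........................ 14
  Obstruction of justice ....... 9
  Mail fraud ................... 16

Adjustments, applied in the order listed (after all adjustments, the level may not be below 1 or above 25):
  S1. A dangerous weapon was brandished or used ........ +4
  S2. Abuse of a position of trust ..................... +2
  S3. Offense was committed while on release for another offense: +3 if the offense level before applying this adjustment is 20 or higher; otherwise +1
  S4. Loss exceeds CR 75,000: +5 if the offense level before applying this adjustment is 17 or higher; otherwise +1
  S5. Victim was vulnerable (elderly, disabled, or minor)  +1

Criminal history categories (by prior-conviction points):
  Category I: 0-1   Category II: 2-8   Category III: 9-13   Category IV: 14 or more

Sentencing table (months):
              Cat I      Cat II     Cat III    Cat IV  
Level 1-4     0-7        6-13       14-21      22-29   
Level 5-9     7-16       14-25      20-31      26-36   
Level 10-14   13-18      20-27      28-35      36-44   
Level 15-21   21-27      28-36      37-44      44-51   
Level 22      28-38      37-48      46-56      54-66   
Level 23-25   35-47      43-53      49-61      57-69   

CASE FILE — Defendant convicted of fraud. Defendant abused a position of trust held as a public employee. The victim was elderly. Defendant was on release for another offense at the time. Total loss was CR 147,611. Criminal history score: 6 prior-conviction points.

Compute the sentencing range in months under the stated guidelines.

43-53 months

Base offense level for fraud: 14.
S2 applies: 14 + 2 = 16.
S3 applies (level before this adjustment is 16 < 20, so +1): 16 + 1 = 17.
S4 applies (level before this adjustment is 17 ≥ 17, so +5): 17 + 5 = 22.
S5 applies: 22 + 1 = 23.
Final offense level: 23.
Criminal history: 6 prior points → Category II (2-8).
Level 23 falls in the 23-25 band.
Grid: Level 23-25 × Category II = 43-53 months.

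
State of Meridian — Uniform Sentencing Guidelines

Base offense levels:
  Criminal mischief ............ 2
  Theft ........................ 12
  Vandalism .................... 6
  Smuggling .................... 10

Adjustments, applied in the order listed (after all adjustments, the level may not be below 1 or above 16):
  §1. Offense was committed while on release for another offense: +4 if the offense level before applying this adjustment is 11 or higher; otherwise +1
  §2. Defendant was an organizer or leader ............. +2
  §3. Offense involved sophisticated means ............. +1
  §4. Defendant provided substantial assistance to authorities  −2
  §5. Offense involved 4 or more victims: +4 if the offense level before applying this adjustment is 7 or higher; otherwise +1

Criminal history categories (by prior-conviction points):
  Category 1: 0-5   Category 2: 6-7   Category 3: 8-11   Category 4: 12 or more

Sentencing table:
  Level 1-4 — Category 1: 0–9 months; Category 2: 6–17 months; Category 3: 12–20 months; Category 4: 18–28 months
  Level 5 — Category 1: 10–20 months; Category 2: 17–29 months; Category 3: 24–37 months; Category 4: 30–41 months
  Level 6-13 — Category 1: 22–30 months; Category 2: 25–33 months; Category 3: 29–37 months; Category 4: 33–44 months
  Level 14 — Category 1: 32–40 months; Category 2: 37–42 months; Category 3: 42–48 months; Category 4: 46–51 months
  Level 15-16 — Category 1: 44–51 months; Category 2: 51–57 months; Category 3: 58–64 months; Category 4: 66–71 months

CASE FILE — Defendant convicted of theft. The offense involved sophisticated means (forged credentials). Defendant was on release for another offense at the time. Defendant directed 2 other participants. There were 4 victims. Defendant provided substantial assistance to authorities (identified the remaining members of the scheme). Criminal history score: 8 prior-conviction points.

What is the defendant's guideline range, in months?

58-64 months

Base offense level for theft: 12.
§1 applies (level before this adjustment is 12 ≥ 11, so +4): 12 + 4 = 16.
§2 applies: 16 + 2 = 18.
§3 applies: 18 + 1 = 19.
§4 applies: 19 − 2 = 17.
§5 applies (level before this adjustment is 17 ≥ 7, so +4): 17 + 4 = 21.
Level 21 exceeds the maximum of 16; capped at 16.
Final offense level: 16.
Criminal history: 8 prior points → Category 3 (8-11).
Level 16 falls in the 15-16 band.
Grid: Level 15-16 × Category 3 = 58-64 months.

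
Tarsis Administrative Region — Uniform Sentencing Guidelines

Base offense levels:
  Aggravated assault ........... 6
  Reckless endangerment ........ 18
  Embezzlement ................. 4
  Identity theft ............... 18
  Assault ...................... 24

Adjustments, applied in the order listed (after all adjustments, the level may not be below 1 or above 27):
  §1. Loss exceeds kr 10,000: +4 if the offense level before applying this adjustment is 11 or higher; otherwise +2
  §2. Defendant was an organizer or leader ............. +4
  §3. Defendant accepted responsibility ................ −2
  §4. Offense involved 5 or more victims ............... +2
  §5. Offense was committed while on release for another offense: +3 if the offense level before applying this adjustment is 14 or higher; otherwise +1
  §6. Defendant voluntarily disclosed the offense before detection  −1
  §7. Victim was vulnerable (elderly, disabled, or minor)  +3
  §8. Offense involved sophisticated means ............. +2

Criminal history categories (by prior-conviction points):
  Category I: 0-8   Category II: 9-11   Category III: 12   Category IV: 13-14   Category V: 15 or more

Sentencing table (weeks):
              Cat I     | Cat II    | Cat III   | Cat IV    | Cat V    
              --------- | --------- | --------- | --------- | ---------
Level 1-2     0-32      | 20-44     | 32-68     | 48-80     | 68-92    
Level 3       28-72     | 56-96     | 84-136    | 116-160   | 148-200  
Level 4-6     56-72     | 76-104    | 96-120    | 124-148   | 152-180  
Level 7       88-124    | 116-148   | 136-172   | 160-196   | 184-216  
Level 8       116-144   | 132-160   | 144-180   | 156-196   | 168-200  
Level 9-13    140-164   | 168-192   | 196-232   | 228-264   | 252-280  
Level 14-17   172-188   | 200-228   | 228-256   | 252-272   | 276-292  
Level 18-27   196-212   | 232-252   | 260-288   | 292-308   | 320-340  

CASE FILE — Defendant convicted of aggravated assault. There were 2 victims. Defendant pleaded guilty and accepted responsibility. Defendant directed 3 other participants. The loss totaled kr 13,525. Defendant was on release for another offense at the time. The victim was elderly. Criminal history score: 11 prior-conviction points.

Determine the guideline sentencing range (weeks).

200-228 weeks

Base offense level for aggravated assault: 6.
§1 applies (level before this adjustment is 6 < 11, so +2): 6 + 2 = 8.
§2 applies: 8 + 4 = 12.
§3 applies: 12 − 2 = 10.
§4 does not apply.
§5 applies (level before this adjustment is 10 < 14, so +1): 10 + 1 = 11.
§7 applies: 11 + 3 = 14.
§8 does not apply.
Final offense level: 14.
Criminal history: 11 prior points → Category II (9-11).
Level 14 falls in the 14-17 band.
Grid: Level 14-17 × Category II = 200-228 weeks.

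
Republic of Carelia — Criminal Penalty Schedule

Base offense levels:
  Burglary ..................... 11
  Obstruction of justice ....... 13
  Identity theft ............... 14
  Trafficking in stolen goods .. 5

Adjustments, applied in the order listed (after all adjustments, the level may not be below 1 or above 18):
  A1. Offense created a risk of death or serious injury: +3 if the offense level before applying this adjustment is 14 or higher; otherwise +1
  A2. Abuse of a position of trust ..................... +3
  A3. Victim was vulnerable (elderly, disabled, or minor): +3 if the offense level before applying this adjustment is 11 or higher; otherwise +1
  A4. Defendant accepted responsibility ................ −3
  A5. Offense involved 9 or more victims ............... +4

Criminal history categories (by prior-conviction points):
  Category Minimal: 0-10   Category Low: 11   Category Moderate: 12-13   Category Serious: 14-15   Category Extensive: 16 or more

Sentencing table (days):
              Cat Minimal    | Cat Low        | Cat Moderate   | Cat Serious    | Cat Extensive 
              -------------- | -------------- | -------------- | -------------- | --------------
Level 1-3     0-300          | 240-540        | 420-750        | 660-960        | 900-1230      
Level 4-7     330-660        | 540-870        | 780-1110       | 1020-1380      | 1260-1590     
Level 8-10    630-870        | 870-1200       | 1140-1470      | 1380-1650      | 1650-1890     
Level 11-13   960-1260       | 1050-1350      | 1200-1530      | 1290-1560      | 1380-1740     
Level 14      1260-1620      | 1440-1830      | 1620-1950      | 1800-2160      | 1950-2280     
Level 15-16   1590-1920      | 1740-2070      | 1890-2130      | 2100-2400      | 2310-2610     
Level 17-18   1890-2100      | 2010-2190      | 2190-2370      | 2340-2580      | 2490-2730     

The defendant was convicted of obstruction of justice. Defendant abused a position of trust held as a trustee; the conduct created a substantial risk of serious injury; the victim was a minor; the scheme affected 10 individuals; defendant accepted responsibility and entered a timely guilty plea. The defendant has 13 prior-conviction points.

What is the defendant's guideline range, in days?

2190-2370 days

Base offense level for obstruction of justice: 13.
A1 applies (level before this adjustment is 13 < 14, so +1): 13 + 1 = 14.
A2 applies: 14 + 3 = 17.
A3 applies (level before this adjustment is 17 ≥ 11, so +3): 17 + 3 = 20.
A4 applies: 20 − 3 = 17.
A5 applies: 17 + 4 = 21.
Level 21 exceeds the maximum of 18; capped at 18.
Final offense level: 18.
Criminal history: 13 prior points → Category Moderate (12-13).
Level 18 falls in the 17-18 band.
Grid: Level 17-18 × Category Moderate = 2190-2370 days.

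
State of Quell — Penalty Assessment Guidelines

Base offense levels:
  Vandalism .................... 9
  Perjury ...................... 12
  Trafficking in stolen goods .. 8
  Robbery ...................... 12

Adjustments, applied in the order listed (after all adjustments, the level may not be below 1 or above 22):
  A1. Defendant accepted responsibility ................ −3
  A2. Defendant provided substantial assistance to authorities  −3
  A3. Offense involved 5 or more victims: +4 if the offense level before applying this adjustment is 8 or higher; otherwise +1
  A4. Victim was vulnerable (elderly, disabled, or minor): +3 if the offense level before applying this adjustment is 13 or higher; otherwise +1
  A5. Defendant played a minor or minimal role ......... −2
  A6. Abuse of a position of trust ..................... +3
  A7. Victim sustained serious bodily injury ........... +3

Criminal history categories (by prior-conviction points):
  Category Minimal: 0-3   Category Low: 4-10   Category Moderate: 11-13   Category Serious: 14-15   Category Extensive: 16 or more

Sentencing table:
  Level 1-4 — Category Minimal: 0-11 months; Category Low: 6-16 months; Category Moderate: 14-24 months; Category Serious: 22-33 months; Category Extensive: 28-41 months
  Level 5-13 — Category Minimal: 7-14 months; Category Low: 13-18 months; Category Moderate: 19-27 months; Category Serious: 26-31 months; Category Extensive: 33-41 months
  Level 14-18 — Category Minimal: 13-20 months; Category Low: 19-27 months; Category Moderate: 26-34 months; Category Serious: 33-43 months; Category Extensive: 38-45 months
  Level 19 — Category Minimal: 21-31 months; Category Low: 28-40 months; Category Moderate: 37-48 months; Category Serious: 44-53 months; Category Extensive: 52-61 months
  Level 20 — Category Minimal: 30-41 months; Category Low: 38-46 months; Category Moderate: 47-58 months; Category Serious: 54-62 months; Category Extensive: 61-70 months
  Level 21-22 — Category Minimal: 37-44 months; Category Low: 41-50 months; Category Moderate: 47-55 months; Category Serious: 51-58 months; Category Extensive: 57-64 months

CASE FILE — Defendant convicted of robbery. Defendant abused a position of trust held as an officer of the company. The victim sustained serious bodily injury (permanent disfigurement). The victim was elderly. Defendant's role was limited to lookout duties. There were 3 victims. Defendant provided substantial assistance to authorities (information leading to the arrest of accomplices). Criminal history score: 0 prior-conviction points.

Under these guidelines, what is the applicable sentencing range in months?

13-20 months

Base offense level for robbery: 12.
A1 does not apply.
A2 applies: 12 − 3 = 9.
A4 applies (level before this adjustment is 9 < 13, so +1): 9 + 1 = 10.
A5 applies: 10 − 2 = 8.
A6 applies: 8 + 3 = 11.
A7 applies: 11 + 3 = 14.
Final offense level: 14.
Criminal history: 0 prior points → Category Minimal (0-3).
Level 14 falls in the 14-18 band.
Grid: Level 14-18 × Category Minimal = 13-20 months.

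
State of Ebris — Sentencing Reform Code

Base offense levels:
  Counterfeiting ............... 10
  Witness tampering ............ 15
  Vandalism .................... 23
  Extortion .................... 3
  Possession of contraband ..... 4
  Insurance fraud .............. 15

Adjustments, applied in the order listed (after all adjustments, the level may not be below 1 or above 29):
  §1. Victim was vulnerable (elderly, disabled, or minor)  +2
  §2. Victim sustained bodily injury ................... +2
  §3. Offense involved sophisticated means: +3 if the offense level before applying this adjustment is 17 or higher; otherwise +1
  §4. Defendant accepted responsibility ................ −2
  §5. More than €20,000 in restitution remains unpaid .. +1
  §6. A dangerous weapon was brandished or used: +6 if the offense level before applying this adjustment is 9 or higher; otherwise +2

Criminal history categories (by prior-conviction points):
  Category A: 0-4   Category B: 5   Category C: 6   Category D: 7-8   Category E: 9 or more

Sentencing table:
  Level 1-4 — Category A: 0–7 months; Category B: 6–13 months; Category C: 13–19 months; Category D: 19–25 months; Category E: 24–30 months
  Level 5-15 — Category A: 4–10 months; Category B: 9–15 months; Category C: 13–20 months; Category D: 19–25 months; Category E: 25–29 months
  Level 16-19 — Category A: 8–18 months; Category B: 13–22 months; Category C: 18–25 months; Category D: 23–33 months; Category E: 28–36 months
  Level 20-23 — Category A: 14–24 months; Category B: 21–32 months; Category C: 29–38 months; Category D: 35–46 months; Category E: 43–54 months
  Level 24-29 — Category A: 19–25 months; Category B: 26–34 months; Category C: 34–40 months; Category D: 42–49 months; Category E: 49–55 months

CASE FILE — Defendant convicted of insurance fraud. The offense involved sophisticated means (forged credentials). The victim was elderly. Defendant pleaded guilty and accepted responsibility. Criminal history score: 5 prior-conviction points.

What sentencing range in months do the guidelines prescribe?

Base offense level for insurance fraud: 15.
§1 applies: 15 + 2 = 17.
§3 applies (level before this adjustment is 17 ≥ 17, so +3): 17 + 3 = 20.
§4 applies: 20 − 2 = 18.
Final offense level: 18.
Criminal history: 5 prior points → Category B (5).
Level 18 falls in the 16-19 band.
Grid: Level 16-19 × Category B = 13-22 months.

13-22 months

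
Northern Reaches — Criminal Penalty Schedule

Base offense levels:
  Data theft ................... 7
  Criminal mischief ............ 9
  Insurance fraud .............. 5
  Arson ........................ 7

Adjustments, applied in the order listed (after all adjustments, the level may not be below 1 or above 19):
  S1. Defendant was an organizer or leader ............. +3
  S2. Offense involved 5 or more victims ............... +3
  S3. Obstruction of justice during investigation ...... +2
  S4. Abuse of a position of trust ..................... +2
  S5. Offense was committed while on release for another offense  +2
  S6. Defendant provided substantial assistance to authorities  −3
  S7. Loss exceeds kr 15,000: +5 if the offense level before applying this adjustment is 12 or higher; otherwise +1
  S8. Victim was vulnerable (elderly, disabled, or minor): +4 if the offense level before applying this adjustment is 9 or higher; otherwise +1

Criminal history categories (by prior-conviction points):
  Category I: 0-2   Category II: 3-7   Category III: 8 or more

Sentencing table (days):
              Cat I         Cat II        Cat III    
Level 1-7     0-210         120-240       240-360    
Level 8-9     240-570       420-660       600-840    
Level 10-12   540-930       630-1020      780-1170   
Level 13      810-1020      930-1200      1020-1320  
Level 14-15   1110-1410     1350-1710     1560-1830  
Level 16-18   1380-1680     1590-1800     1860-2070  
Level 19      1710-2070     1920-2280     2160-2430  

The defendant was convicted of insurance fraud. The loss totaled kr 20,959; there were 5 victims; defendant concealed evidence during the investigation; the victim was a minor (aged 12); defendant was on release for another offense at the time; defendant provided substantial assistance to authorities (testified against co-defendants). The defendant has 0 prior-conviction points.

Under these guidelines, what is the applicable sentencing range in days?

Base offense level for insurance fraud: 5.
S2 applies: 5 + 3 = 8.
S3 applies: 8 + 2 = 10.
S5 applies: 10 + 2 = 12.
S6 applies: 12 − 3 = 9.
S7 applies (level before this adjustment is 9 < 12, so +1): 9 + 1 = 10.
S8 applies (level before this adjustment is 10 ≥ 9, so +4): 10 + 4 = 14.
Final offense level: 14.
Criminal history: 0 prior points → Category I (0-2).
Level 14 falls in the 14-15 band.
Grid: Level 14-15 × Category I = 1110-1410 days.

1110-1410 days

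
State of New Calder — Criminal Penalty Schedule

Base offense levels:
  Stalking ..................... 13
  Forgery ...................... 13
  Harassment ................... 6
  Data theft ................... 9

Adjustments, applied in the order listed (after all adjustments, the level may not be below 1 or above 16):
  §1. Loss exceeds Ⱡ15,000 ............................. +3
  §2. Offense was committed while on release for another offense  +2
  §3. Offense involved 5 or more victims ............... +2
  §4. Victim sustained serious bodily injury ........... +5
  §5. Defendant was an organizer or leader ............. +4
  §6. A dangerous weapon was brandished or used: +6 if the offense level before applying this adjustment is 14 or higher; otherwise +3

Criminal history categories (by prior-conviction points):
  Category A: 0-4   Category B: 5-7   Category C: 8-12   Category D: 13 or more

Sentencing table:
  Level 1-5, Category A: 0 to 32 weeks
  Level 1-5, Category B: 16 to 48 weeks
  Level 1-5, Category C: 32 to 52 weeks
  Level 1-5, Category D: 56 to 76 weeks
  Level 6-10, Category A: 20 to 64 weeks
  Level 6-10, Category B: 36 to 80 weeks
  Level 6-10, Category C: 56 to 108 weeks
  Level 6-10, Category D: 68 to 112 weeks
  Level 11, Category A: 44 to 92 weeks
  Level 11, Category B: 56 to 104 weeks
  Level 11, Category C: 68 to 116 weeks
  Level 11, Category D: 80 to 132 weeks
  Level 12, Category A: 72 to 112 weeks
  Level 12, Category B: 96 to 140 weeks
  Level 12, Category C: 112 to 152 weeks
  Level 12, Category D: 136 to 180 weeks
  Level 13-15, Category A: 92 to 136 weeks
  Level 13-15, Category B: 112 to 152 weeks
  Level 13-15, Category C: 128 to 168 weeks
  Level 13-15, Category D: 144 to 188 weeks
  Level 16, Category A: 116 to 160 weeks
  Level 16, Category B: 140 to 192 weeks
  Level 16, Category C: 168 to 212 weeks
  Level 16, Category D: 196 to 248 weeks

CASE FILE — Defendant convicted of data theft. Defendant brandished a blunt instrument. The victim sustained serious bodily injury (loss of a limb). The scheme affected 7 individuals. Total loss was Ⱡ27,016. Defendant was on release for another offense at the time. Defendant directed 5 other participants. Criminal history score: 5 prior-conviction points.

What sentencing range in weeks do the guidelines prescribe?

140-192 weeks

Base offense level for data theft: 9.
§1 applies: 9 + 3 = 12.
§2 applies: 12 + 2 = 14.
§3 applies: 14 + 2 = 16.
§4 applies: 16 + 5 = 21.
§5 applies: 21 + 4 = 25.
§6 applies (level before this adjustment is 25 ≥ 14, so +6): 25 + 6 = 31.
Level 31 exceeds the maximum of 16; capped at 16.
Final offense level: 16.
Criminal history: 5 prior points → Category B (5-7).
Level 16 falls in the 16 band.
Grid: Level 16 × Category B = 140-192 weeks.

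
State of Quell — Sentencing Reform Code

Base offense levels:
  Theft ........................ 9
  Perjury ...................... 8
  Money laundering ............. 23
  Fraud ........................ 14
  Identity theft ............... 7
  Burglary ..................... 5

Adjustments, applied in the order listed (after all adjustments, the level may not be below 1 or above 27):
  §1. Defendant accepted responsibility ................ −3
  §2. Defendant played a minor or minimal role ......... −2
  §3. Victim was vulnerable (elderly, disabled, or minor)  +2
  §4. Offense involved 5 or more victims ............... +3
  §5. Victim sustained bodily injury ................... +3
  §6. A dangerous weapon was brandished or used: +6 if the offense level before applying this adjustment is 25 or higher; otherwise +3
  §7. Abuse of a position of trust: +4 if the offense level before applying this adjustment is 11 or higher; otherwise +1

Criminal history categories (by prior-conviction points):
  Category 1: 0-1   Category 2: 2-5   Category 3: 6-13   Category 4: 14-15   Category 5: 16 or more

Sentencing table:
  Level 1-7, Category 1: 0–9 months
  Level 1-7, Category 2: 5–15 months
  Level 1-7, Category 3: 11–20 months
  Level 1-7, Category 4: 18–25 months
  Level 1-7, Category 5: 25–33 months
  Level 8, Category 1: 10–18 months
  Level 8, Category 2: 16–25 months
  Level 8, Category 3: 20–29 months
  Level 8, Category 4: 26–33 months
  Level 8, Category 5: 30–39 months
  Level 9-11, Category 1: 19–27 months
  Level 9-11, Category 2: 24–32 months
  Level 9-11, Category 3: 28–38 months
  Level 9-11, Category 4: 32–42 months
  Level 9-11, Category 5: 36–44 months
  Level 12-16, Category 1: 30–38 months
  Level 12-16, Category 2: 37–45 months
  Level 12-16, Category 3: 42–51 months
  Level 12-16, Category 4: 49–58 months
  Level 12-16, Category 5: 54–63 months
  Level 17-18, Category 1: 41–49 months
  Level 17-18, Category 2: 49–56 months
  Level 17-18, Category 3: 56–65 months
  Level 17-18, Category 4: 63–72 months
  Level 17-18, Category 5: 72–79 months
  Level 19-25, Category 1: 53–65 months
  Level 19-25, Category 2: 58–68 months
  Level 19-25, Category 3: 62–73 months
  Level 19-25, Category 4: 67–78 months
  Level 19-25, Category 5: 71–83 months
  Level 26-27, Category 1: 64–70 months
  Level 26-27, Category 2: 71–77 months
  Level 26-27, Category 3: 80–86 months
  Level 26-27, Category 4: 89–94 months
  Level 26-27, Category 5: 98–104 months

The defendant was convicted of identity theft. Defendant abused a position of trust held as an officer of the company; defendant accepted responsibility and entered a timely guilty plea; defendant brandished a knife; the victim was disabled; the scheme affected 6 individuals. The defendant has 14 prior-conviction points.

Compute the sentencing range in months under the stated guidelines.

Base offense level for identity theft: 7.
§1 applies: 7 − 3 = 4.
§3 applies: 4 + 2 = 6.
§4 applies: 6 + 3 = 9.
§5 does not apply.
§6 applies (level before this adjustment is 9 < 25, so +3): 9 + 3 = 12.
§7 applies (level before this adjustment is 12 ≥ 11, so +4): 12 + 4 = 16.
Final offense level: 16.
Criminal history: 14 prior points → Category 4 (14-15).
Level 16 falls in the 12-16 band.
Grid: Level 12-16 × Category 4 = 49-58 months.

49-58 months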